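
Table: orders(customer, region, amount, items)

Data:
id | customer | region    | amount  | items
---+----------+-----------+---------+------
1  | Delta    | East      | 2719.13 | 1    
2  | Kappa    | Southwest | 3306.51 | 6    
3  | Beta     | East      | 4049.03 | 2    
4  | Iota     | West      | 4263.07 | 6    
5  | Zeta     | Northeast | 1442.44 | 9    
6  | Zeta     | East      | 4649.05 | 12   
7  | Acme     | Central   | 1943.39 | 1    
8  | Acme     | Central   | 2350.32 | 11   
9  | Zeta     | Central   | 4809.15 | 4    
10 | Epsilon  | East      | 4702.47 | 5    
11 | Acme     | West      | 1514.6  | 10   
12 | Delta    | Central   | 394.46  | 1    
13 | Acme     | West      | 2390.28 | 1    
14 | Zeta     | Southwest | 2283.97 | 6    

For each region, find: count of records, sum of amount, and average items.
SELECT region,
       COUNT(*) as cnt,
       SUM(amount) as total_amount,
       AVG(items) as avg_items
FROM orders
GROUP BY region

Result:
  Central: 4 records, 9497.32 total amount, 4.25 avg items
  East: 4 records, 16119.68 total amount, 5.00 avg items
  Northeast: 1 records, 1442.44 total amount, 9.00 avg items
  Southwest: 2 records, 5590.48 total amount, 6.00 avg items
  West: 3 records, 8167.95 total amount, 5.67 avg items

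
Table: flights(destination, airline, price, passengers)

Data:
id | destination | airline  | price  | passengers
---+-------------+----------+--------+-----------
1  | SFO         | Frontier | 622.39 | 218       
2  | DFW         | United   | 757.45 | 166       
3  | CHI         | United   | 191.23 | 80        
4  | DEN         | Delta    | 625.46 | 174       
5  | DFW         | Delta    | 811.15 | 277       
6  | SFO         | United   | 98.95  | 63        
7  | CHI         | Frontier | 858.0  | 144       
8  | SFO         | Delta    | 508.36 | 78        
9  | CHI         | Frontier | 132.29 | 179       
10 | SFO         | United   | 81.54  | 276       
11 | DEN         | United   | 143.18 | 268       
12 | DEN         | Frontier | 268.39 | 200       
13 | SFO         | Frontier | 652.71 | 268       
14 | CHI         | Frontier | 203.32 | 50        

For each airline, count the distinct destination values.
SELECT airline, COUNT(DISTINCT destination)
FROM flights
GROUP BY airline

Result:
  Delta: 3 distinct
  Frontier: 3 distinct
  United: 4 distinct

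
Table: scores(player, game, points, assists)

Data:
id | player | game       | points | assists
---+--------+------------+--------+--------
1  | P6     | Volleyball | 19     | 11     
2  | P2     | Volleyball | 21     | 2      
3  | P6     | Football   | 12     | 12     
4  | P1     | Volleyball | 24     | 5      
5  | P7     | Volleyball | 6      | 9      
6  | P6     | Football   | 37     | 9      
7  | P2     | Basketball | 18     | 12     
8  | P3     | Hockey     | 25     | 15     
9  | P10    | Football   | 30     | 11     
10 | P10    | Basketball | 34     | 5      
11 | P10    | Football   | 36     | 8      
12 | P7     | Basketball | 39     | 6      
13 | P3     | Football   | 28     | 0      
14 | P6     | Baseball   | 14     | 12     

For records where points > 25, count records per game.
SELECT game, COUNT(*)
FROM scores
WHERE points > 25
GROUP BY game

Note: WHERE filters rows before grouping.

Result:
  Basketball: 2
  Football: 4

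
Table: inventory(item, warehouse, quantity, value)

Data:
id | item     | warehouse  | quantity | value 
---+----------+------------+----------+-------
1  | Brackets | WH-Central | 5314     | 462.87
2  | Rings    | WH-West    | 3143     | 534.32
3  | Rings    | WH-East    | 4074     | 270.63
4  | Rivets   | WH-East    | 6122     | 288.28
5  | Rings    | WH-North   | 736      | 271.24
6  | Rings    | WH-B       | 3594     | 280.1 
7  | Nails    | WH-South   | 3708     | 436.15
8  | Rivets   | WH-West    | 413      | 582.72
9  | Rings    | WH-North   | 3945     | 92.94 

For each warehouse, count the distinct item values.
SELECT warehouse, COUNT(DISTINCT item)
FROM inventory
GROUP BY warehouse

Result:
  WH-B: 1 distinct
  WH-Central: 1 distinct
  WH-East: 2 distinct
  WH-North: 1 distinct
  WH-South: 1 distinct
  WH-West: 2 distinct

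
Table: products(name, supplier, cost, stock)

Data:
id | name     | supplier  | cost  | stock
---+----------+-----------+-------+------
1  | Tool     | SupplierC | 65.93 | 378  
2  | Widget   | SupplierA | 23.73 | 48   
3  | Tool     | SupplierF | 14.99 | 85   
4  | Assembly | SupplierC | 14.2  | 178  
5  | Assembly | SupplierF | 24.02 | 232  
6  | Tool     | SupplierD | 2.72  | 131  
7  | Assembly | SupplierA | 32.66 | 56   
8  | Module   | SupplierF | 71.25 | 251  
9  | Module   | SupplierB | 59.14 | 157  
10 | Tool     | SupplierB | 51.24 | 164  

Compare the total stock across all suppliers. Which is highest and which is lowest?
SELECT supplier, SUM(stock)
FROM products
GROUP BY supplier
ORDER BY SUM(stock)

All groups:
  SupplierA: 104
  SupplierD: 131
  SupplierB: 321
  SupplierC: 556
  SupplierF: 568

Highest: SupplierF (568)
Lowest: SupplierA (104)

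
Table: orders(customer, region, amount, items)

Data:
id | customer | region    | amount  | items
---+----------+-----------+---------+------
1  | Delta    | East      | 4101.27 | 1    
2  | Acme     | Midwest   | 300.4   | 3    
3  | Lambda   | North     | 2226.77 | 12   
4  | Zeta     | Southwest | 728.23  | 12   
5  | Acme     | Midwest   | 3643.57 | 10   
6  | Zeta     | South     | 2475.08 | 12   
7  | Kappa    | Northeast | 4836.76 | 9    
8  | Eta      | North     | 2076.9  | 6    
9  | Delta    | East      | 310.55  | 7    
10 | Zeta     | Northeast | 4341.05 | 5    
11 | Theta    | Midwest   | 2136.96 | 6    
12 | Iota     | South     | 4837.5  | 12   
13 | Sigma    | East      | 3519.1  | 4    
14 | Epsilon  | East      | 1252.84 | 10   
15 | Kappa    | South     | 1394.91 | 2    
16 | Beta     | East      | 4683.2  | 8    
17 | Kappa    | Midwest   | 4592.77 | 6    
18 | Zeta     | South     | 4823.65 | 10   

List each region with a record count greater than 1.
SELECT region, COUNT(*) as cnt
FROM orders
GROUP BY region
HAVING COUNT(*) > 1

Result:
  East: 5
  Midwest: 4
  North: 2
  Northeast: 2
  South: 4

Note: HAVING filters groups after aggregation, WHERE filters rows before.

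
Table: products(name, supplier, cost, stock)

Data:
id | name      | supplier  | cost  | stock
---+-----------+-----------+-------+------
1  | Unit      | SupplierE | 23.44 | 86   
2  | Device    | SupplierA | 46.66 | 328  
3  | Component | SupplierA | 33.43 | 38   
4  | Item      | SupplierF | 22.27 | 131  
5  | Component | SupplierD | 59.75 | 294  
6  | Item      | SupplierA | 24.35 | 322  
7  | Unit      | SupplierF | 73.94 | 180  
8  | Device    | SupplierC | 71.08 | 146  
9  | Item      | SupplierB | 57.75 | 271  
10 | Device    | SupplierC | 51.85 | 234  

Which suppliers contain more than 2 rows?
SELECT supplier, COUNT(*) as cnt
FROM products
GROUP BY supplier
HAVING COUNT(*) > 2

Result:
  SupplierA: 3

Note: HAVING filters groups after aggregation, WHERE filters rows before.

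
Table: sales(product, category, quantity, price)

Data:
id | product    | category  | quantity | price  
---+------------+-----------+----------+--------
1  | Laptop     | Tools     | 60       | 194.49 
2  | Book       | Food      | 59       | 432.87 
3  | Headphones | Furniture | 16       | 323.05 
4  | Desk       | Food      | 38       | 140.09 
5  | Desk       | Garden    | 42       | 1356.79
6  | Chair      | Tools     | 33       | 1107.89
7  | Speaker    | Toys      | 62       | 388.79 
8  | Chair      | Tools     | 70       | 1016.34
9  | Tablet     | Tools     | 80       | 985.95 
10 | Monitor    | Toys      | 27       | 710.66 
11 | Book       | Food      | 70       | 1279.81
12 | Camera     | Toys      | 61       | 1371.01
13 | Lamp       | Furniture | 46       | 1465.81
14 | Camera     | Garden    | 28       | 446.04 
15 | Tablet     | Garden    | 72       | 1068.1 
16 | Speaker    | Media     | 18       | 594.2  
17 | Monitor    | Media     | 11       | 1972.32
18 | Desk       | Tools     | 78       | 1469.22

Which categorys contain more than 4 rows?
SELECT category, COUNT(*) as cnt
FROM sales
GROUP BY category
HAVING COUNT(*) > 4

Result:
  Tools: 5

Note: HAVING filters groups after aggregation, WHERE filters rows before.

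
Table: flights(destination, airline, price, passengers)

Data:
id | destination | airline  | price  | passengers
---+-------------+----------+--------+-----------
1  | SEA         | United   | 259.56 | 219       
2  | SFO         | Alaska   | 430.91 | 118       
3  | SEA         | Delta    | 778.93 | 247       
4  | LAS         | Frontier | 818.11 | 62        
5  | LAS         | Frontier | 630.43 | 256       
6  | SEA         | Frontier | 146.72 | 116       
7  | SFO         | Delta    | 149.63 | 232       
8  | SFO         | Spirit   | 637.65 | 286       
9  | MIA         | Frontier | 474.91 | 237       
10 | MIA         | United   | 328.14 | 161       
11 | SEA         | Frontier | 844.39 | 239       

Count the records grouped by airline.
SELECT airline, COUNT(*) as count
FROM flights
GROUP BY airline

Result:
  Alaska: 1
  Delta: 2
  Frontier: 5
  Spirit: 1
  United: 2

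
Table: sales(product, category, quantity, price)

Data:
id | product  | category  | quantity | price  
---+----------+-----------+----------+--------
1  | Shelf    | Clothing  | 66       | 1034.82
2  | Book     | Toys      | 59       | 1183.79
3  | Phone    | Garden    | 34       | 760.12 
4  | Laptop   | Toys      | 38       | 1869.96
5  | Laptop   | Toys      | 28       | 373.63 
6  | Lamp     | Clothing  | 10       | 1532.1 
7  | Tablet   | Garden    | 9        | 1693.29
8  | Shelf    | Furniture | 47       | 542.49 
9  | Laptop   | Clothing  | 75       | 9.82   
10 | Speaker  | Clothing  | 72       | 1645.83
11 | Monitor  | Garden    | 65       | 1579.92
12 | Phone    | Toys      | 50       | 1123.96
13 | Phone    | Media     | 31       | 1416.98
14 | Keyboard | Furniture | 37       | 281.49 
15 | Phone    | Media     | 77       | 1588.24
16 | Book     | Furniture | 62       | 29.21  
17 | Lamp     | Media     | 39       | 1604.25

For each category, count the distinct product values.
SELECT category, COUNT(DISTINCT product)
FROM sales
GROUP BY category

Result:
  Clothing: 4 distinct
  Furniture: 3 distinct
  Garden: 3 distinct
  Media: 2 distinct
  Toys: 3 distinct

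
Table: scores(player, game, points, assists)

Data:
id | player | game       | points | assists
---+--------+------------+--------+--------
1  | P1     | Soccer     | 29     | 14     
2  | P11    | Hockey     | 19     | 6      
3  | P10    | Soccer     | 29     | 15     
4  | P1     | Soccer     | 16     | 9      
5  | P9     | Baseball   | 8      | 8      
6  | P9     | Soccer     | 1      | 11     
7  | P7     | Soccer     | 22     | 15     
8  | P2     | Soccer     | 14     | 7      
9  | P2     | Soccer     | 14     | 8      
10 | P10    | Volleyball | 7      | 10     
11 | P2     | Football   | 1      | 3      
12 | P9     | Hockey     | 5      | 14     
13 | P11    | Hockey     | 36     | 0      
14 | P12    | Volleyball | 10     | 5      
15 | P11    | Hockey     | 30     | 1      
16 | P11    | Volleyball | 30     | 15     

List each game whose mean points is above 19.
SELECT game, AVG(points)
FROM scores
GROUP BY game
HAVING AVG(points) > 19

Result:
  Hockey: avg=22.50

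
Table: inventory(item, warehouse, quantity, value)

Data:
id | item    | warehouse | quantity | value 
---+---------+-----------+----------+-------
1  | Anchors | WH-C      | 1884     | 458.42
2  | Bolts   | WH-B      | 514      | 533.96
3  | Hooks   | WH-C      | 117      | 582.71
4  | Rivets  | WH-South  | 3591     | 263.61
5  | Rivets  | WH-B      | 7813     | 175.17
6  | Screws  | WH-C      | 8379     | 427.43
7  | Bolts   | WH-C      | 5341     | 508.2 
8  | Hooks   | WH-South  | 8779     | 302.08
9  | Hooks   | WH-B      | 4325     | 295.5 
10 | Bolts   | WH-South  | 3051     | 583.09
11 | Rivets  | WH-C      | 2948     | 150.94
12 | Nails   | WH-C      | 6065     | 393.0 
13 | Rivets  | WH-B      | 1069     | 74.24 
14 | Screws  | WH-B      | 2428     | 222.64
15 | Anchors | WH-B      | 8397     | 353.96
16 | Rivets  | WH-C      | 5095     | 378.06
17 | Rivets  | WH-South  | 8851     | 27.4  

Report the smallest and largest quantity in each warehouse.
SELECT warehouse, MIN(quantity), MAX(quantity)
FROM inventory
GROUP BY warehouse

Result:
  WH-B: min=514, max=8397
  WH-C: min=117, max=8379
  WH-South: min=3051, max=8851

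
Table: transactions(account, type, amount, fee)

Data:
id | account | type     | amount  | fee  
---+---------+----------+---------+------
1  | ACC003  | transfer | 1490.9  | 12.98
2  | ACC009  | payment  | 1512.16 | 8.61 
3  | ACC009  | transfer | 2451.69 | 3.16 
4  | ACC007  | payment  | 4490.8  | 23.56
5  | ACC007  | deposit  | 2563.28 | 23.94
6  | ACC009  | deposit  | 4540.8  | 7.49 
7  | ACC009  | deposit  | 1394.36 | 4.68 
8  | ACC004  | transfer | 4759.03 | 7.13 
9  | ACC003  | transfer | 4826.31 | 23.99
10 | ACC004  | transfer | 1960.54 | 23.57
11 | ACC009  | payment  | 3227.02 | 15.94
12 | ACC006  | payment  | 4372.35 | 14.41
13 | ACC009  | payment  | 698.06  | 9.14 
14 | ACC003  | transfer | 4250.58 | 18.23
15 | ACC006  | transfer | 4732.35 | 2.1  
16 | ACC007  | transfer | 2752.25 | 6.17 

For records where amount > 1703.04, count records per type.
SELECT type, COUNT(*)
FROM transactions
WHERE amount > 1703.04
GROUP BY type

Note: WHERE filters rows before grouping.

Result:
  deposit: 2
  payment: 3
  transfer: 7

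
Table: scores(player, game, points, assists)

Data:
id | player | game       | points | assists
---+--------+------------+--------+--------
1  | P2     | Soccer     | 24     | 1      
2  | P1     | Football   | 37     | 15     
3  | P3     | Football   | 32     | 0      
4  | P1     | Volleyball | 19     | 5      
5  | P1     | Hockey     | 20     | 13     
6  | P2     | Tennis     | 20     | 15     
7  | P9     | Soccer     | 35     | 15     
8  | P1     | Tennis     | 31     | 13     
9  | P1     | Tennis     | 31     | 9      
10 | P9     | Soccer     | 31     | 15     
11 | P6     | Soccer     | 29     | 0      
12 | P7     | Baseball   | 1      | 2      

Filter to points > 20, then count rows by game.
SELECT game, COUNT(*)
FROM scores
WHERE points > 20
GROUP BY game

Note: WHERE filters rows before grouping.

Result:
  Football: 2
  Soccer: 4
  Tennis: 2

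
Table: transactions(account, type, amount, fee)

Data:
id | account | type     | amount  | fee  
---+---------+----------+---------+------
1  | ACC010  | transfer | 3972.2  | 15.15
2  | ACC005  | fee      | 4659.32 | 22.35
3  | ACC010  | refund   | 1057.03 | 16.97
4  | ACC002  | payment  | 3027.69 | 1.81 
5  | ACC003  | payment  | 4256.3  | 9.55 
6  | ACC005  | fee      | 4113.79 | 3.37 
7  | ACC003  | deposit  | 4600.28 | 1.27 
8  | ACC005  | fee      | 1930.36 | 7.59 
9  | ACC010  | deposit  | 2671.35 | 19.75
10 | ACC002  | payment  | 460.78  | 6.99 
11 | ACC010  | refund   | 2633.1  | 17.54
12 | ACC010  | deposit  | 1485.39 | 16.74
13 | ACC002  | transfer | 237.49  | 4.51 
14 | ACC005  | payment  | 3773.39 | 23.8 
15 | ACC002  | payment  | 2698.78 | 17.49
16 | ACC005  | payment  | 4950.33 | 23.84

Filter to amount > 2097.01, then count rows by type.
SELECT type, COUNT(*)
FROM transactions
WHERE amount > 2097.01
GROUP BY type

Note: WHERE filters rows before grouping.

Result:
  deposit: 2
  fee: 2
  payment: 5
  refund: 1
  transfer: 1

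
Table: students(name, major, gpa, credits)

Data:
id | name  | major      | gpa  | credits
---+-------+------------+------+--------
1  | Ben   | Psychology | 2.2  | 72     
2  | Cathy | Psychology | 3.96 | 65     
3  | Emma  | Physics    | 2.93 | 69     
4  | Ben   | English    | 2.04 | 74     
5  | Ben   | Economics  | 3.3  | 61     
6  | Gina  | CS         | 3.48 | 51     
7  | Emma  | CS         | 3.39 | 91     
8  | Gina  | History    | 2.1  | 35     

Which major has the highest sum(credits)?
SELECT major, SUM(credits) as val
FROM students
GROUP BY major
ORDER BY val DESC
LIMIT 1

Result: CS with sum(credits) = 142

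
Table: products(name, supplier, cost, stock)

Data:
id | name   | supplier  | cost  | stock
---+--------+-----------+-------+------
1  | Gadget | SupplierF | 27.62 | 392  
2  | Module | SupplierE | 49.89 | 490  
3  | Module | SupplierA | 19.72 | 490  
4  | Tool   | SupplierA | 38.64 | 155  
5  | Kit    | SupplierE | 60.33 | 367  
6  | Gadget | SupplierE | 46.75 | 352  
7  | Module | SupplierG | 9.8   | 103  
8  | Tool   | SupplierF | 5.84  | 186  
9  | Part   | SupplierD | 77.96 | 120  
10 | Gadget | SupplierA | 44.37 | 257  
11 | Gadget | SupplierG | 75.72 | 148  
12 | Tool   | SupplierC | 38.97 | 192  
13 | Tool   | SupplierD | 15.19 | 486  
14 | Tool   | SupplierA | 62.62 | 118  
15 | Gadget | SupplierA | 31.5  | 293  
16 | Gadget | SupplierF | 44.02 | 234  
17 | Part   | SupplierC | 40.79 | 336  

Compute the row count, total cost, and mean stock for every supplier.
SELECT supplier,
       COUNT(*) as cnt,
       SUM(cost) as total_cost,
       AVG(stock) as avg_stock
FROM products
GROUP BY supplier

Result:
  SupplierA: 5 records, 196.85 total cost, 262.60 avg stock
  SupplierC: 2 records, 79.76 total cost, 264.00 avg stock
  SupplierD: 2 records, 93.15 total cost, 303.00 avg stock
  SupplierE: 3 records, 156.97 total cost, 403.00 avg stock
  SupplierF: 3 records, 77.48 total cost, 270.67 avg stock
  SupplierG: 2 records, 85.52 total cost, 125.50 avg stock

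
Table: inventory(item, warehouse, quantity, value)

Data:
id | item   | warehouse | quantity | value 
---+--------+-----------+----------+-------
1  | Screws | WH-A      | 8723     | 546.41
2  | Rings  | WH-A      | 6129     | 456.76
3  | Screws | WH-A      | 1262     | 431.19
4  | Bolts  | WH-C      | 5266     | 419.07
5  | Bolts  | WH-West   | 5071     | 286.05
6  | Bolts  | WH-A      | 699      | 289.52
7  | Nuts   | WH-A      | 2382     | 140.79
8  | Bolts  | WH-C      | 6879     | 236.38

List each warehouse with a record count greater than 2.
SELECT warehouse, COUNT(*) as cnt
FROM inventory
GROUP BY warehouse
HAVING COUNT(*) > 2

Result:
  WH-A: 5

Note: HAVING filters groups after aggregation, WHERE filters rows before.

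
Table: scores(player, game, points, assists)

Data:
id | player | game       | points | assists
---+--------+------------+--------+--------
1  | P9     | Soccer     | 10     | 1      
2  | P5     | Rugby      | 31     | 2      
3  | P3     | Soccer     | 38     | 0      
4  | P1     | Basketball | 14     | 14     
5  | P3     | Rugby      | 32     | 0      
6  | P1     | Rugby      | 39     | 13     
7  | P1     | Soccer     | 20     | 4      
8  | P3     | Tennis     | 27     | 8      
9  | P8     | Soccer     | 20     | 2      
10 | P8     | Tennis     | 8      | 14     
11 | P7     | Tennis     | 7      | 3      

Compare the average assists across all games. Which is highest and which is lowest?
SELECT game, AVG(assists)
FROM scores
GROUP BY game
ORDER BY AVG(assists)

All groups:
  Soccer: 1.75
  Rugby: 5.00
  Tennis: 8.33
  Basketball: 14.00

Highest: Basketball (14.00)
Lowest: Soccer (1.75)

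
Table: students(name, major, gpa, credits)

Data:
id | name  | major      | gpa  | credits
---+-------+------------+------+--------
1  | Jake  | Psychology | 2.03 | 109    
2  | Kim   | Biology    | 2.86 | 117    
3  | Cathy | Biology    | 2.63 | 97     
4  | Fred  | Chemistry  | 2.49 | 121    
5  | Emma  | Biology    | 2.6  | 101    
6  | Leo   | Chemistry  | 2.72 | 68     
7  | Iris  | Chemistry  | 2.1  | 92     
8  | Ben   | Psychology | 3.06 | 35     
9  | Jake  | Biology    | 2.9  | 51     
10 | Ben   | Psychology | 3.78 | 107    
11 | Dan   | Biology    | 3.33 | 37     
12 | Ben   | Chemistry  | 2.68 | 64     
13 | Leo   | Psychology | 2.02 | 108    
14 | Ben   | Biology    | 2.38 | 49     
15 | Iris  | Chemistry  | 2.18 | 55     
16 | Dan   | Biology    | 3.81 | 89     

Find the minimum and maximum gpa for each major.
SELECT major, MIN(gpa), MAX(gpa)
FROM students
GROUP BY major

Result:
  Biology: min=2.38, max=3.81
  Chemistry: min=2.10, max=2.72
  Psychology: min=2.02, max=3.78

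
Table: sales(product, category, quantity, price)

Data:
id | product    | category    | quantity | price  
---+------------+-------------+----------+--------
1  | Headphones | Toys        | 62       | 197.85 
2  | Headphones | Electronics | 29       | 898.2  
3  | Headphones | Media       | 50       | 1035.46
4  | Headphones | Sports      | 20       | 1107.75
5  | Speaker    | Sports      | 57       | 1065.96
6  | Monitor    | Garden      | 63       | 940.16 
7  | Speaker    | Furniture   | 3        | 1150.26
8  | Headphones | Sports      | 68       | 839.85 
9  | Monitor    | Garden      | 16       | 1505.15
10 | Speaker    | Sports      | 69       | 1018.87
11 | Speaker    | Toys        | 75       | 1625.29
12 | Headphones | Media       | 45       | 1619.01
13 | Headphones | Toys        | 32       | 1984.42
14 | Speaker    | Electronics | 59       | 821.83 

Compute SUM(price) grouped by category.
SELECT category, SUM(price) as result
FROM sales
GROUP BY category

Result:
  Electronics: 1720.03
  Furniture: 1150.26
  Garden: 2445.31
  Media: 2654.47
  Sports: 4032.43
  Toys: 3807.56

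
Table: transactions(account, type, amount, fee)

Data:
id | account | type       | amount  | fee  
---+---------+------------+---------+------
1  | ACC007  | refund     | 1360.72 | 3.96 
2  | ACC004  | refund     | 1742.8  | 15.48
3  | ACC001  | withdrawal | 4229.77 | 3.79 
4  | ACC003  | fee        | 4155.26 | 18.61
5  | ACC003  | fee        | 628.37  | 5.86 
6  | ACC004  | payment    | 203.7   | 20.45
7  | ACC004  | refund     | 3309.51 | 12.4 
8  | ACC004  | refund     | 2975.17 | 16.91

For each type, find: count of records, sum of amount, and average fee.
SELECT type,
       COUNT(*) as cnt,
       SUM(amount) as total_amount,
       AVG(fee) as avg_fee
FROM transactions
GROUP BY type

Result:
  fee: 2 records, 4783.63 total amount, 12.24 avg fee
  payment: 1 records, 203.70 total amount, 20.45 avg fee
  refund: 4 records, 9388.20 total amount, 12.19 avg fee
  withdrawal: 1 records, 4229.77 total amount, 3.79 avg fee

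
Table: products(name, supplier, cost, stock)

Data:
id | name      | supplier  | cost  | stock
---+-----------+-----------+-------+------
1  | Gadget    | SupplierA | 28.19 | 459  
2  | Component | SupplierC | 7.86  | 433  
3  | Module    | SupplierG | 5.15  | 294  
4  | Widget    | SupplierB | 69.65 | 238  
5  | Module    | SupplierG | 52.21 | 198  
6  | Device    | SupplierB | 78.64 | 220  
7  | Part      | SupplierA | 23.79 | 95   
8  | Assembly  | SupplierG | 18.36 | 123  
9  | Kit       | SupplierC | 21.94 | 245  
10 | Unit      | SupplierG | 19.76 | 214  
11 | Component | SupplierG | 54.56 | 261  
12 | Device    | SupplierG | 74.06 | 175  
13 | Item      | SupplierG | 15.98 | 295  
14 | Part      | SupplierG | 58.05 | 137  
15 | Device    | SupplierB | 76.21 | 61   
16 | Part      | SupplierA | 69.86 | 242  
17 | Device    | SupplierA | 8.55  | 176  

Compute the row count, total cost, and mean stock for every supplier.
SELECT supplier,
       COUNT(*) as cnt,
       SUM(cost) as total_cost,
       AVG(stock) as avg_stock
FROM products
GROUP BY supplier

Result:
  SupplierA: 4 records, 130.39 total cost, 243.00 avg stock
  SupplierB: 3 records, 224.50 total cost, 173.00 avg stock
  SupplierC: 2 records, 29.80 total cost, 339.00 avg stock
  SupplierG: 8 records, 298.13 total cost, 212.13 avg stock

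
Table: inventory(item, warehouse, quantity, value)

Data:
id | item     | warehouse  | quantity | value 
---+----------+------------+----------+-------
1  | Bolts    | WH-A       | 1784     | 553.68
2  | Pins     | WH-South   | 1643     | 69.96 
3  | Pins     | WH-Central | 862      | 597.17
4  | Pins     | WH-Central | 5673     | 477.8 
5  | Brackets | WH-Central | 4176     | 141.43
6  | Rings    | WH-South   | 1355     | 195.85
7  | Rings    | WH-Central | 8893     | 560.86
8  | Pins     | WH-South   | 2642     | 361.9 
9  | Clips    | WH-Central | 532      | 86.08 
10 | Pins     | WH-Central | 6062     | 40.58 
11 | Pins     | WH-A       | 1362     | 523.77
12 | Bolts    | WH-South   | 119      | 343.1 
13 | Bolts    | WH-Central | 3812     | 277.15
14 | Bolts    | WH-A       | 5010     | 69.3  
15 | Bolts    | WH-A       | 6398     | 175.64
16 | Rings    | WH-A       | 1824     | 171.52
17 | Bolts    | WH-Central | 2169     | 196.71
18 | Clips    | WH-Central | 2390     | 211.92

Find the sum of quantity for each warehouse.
SELECT warehouse, SUM(quantity) as result
FROM inventory
GROUP BY warehouse

Result:
  WH-A: 16378
  WH-Central: 34569
  WH-South: 5759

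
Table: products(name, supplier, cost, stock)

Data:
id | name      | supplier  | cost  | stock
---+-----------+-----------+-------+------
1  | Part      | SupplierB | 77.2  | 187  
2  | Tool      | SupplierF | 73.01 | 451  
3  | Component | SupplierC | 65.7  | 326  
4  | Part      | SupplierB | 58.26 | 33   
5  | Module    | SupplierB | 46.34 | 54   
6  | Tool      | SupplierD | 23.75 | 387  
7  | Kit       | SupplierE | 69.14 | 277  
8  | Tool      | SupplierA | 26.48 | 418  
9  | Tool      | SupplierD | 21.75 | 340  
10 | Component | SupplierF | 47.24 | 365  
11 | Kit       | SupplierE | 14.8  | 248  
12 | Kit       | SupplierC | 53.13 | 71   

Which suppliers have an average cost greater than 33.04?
SELECT supplier, AVG(cost)
FROM products
GROUP BY supplier
HAVING AVG(cost) > 33.04

Result:
  SupplierB: avg=60.60
  SupplierC: avg=59.42
  SupplierE: avg=41.97
  SupplierF: avg=60.13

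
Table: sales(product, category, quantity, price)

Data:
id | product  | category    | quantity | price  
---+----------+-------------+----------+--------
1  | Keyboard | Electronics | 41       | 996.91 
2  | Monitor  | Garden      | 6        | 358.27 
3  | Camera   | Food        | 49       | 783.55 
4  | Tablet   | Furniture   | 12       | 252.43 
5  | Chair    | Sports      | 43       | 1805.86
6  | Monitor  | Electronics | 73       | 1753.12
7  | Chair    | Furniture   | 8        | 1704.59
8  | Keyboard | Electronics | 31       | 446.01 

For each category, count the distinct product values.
SELECT category, COUNT(DISTINCT product)
FROM sales
GROUP BY category

Result:
  Electronics: 2 distinct
  Food: 1 distinct
  Furniture: 2 distinct
  Garden: 1 distinct
  Sports: 1 distinct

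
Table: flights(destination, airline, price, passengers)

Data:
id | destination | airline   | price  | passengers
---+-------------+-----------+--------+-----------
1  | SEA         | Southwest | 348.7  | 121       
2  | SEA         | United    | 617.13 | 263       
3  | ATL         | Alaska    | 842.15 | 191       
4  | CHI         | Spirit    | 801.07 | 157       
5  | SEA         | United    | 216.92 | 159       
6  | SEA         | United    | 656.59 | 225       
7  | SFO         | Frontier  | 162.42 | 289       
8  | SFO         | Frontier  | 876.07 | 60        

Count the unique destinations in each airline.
SELECT airline, COUNT(DISTINCT destination)
FROM flights
GROUP BY airline

Result:
  Alaska: 1 distinct
  Frontier: 1 distinct
  Southwest: 1 distinct
  Spirit: 1 distinct
  United: 1 distinct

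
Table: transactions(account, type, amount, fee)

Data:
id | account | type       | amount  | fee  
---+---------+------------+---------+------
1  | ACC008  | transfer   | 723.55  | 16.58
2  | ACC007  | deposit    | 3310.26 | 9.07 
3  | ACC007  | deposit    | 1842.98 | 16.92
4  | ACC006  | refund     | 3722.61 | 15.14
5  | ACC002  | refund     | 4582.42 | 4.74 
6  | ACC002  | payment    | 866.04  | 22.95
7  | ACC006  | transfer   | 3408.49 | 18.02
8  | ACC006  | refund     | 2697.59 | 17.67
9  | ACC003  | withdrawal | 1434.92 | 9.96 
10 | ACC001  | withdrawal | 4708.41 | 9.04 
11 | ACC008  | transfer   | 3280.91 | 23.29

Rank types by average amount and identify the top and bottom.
SELECT type, AVG(amount)
FROM transactions
GROUP BY type
ORDER BY AVG(amount)

All groups:
  payment: 866.04
  transfer: 2470.98
  deposit: 2576.62
  withdrawal: 3071.67
  refund: 3667.54

Highest: refund (3667.54)
Lowest: payment (866.04)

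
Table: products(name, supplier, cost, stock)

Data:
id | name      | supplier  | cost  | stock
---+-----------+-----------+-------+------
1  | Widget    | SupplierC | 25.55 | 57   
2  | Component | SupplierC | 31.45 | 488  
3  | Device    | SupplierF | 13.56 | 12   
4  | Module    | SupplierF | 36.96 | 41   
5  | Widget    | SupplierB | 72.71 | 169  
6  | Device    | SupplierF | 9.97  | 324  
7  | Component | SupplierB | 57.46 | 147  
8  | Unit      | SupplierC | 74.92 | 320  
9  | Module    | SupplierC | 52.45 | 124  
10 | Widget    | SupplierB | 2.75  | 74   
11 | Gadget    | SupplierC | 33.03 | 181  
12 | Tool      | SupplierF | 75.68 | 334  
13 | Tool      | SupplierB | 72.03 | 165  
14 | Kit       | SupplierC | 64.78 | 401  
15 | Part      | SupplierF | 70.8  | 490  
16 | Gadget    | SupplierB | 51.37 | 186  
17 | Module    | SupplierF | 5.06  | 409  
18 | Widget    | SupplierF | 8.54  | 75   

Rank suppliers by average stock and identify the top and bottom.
SELECT supplier, AVG(stock)
FROM products
GROUP BY supplier
ORDER BY AVG(stock)

All groups:
  SupplierB: 148.20
  SupplierF: 240.71
  SupplierC: 261.83

Highest: SupplierC (261.83)
Lowest: SupplierB (148.20)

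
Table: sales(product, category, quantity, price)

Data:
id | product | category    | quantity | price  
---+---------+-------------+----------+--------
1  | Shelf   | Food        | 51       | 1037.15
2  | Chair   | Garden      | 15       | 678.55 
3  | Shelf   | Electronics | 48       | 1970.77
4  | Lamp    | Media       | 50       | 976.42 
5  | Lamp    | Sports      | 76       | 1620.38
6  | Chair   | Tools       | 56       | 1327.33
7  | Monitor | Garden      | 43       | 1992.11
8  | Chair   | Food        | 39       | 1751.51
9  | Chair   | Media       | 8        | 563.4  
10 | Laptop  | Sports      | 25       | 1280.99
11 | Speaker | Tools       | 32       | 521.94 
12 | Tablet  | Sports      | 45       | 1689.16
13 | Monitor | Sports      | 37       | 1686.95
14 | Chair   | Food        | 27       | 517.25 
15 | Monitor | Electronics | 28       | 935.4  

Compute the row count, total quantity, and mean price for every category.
SELECT category,
       COUNT(*) as cnt,
       SUM(quantity) as total_quantity,
       AVG(price) as avg_price
FROM sales
GROUP BY category

Result:
  Electronics: 2 records, 76 total quantity, 1453.09 avg price
  Food: 3 records, 117 total quantity, 1101.97 avg price
  Garden: 2 records, 58 total quantity, 1335.33 avg price
  Media: 2 records, 58 total quantity, 769.91 avg price
  Sports: 4 records, 183 total quantity, 1569.37 avg price
  Tools: 2 records, 88 total quantity, 924.64 avg price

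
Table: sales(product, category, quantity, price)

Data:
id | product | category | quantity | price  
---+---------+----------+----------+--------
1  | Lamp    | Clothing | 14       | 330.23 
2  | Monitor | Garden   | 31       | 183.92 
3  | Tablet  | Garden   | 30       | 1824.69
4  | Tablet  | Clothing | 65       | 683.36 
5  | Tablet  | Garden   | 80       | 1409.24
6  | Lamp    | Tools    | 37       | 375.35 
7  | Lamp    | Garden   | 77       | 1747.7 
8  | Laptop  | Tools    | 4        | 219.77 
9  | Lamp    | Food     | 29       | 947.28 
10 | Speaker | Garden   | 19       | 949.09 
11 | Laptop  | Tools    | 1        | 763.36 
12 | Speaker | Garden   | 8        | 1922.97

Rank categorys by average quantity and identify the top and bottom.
SELECT category, AVG(quantity)
FROM sales
GROUP BY category
ORDER BY AVG(quantity)

All groups:
  Tools: 14.00
  Food: 29.00
  Clothing: 39.50
  Garden: 40.83

Highest: Garden (40.83)
Lowest: Tools (14.00)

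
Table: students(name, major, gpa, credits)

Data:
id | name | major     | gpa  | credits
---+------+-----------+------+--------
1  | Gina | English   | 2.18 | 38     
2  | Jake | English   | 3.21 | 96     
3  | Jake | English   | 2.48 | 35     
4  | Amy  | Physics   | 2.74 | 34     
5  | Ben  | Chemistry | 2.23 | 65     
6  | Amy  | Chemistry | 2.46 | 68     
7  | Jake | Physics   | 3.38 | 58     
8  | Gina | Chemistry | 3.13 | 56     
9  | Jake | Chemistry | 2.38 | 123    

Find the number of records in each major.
SELECT major, COUNT(*) as count
FROM students
GROUP BY major

Result:
  Chemistry: 4
  English: 3
  Physics: 2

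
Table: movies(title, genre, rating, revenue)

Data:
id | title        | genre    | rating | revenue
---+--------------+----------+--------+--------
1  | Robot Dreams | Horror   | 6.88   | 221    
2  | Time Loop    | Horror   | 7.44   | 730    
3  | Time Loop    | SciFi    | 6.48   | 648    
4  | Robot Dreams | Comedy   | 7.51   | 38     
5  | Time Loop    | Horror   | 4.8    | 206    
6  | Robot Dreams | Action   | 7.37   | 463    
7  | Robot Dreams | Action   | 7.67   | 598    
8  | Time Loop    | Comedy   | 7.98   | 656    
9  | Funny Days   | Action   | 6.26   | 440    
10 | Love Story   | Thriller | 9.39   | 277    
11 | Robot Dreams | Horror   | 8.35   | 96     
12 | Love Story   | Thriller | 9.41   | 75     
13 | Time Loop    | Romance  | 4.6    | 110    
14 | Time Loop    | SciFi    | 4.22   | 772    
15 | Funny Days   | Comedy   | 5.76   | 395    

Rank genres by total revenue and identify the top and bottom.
SELECT genre, SUM(revenue)
FROM movies
GROUP BY genre
ORDER BY SUM(revenue)

All groups:
  Romance: 110
  Thriller: 352
  Comedy: 1089
  Horror: 1253
  SciFi: 1420
  Action: 1501

Highest: Action (1501)
Lowest: Romance (110)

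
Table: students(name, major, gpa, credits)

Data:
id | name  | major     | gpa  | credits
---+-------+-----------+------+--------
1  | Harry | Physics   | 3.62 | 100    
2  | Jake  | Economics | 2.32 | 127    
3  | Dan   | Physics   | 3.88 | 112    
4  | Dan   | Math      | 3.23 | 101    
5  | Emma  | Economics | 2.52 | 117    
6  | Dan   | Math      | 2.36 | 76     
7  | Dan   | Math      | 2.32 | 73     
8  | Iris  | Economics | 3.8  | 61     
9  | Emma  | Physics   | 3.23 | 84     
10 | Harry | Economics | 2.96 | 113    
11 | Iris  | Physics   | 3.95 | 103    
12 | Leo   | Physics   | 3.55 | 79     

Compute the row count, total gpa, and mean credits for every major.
SELECT major,
       COUNT(*) as cnt,
       SUM(gpa) as total_gpa,
       AVG(credits) as avg_credits
FROM students
GROUP BY major

Result:
  Economics: 4 records, 11.60 total gpa, 104.50 avg credits
  Math: 3 records, 7.91 total gpa, 83.33 avg credits
  Physics: 5 records, 18.23 total gpa, 95.60 avg credits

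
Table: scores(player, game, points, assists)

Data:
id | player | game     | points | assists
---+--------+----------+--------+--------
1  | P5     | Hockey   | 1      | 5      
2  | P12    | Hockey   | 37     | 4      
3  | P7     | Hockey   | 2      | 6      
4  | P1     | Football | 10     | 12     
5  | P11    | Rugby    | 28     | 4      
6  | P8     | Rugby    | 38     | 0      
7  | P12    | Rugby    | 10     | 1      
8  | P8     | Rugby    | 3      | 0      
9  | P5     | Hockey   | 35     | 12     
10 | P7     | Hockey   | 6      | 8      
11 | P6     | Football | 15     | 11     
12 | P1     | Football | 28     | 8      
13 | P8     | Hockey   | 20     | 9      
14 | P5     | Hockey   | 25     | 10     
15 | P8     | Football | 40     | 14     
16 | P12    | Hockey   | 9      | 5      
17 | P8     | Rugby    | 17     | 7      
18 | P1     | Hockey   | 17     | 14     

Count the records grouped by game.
SELECT game, COUNT(*) as count
FROM scores
GROUP BY game

Result:
  Football: 4
  Hockey: 9
  Rugby: 5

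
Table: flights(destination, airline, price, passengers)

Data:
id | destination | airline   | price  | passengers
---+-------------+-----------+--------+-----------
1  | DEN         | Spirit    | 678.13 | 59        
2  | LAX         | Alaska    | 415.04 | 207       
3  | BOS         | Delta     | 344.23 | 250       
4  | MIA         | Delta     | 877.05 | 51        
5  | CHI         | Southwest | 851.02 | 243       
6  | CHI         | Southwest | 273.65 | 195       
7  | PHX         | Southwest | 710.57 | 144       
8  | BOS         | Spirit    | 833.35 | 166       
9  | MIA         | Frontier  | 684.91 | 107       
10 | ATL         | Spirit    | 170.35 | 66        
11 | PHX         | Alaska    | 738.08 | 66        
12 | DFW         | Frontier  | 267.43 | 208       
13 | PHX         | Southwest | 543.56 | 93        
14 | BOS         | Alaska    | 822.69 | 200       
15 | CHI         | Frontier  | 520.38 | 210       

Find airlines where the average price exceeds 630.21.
SELECT airline, AVG(price)
FROM flights
GROUP BY airline
HAVING AVG(price) > 630.21

Result:
  Alaska: avg=658.60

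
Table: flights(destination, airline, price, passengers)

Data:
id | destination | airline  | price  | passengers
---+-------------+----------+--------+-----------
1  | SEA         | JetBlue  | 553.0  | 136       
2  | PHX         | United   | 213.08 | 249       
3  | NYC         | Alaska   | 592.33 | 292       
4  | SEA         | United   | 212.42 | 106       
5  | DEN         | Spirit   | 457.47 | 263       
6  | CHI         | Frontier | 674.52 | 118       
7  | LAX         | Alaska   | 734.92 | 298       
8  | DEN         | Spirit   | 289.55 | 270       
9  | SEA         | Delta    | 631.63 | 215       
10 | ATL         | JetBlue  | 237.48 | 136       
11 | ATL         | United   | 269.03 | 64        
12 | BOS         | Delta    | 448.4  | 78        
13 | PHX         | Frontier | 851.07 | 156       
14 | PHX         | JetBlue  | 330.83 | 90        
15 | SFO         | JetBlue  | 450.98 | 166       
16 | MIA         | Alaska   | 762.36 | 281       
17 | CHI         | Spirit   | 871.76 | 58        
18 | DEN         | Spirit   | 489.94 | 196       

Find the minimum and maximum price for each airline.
SELECT airline, MIN(price), MAX(price)
FROM flights
GROUP BY airline

Result:
  Alaska: min=592.33, max=762.36
  Delta: min=448.40, max=631.63
  Frontier: min=674.52, max=851.07
  JetBlue: min=237.48, max=553.00
  Spirit: min=289.55, max=871.76
  United: min=212.42, max=269.03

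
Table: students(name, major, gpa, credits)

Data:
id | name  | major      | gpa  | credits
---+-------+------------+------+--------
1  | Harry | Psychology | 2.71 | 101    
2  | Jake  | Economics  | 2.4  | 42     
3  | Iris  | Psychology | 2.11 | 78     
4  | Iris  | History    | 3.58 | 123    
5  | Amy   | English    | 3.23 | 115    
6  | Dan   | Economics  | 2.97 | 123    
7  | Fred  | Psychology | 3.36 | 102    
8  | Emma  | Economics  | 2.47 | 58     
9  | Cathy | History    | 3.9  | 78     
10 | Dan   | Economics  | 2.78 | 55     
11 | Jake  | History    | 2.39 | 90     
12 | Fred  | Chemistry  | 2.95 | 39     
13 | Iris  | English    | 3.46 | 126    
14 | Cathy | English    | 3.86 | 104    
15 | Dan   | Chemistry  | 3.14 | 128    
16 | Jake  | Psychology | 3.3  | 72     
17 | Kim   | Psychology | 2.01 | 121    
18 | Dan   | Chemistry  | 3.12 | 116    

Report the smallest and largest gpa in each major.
SELECT major, MIN(gpa), MAX(gpa)
FROM students
GROUP BY major

Result:
  Chemistry: min=2.95, max=3.14
  Economics: min=2.40, max=2.97
  English: min=3.23, max=3.86
  History: min=2.39, max=3.90
  Psychology: min=2.01, max=3.36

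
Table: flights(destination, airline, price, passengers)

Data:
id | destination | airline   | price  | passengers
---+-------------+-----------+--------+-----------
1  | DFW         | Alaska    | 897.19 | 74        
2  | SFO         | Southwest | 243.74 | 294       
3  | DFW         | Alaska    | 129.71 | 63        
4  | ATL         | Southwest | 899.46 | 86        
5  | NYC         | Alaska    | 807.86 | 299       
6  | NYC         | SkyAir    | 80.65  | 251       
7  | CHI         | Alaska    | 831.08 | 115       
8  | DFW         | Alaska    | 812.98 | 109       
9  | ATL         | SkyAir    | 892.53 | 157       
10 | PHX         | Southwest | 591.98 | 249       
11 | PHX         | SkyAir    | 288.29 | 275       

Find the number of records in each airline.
SELECT airline, COUNT(*) as count
FROM flights
GROUP BY airline

Result:
  Alaska: 5
  SkyAir: 3
  Southwest: 3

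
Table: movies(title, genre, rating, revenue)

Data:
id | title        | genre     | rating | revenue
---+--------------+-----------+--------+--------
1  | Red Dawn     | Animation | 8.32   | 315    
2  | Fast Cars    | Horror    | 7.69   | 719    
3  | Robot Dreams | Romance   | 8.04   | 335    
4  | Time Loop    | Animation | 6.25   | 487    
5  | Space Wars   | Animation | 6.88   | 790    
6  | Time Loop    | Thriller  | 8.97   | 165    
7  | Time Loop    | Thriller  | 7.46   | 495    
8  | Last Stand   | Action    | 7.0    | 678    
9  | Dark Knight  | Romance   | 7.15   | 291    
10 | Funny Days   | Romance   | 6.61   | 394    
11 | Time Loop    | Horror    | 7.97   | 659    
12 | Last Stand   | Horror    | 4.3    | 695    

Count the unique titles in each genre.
SELECT genre, COUNT(DISTINCT title)
FROM movies
GROUP BY genre

Result:
  Action: 1 distinct
  Animation: 3 distinct
  Horror: 3 distinct
  Romance: 3 distinct
  Thriller: 1 distinct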